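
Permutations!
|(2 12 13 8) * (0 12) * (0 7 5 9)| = 8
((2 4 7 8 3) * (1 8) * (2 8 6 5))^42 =(8) =[0, 1, 2, 3, 4, 5, 6, 7, 8]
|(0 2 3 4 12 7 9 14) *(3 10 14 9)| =4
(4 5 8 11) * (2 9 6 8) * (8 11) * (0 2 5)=[2, 1, 9, 3, 0, 5, 11, 7, 8, 6, 10, 4]=(0 2 9 6 11 4)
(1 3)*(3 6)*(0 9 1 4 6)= (0 9 1)(3 4 6)= [9, 0, 2, 4, 6, 5, 3, 7, 8, 1]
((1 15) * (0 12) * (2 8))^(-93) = (0 12)(1 15)(2 8) = [12, 15, 8, 3, 4, 5, 6, 7, 2, 9, 10, 11, 0, 13, 14, 1]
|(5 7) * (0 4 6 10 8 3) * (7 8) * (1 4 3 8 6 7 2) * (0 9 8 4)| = 11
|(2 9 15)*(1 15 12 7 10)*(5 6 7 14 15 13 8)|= 35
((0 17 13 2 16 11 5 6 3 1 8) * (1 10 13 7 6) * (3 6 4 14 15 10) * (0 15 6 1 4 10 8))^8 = (0 5 10 6 16 17 4 13 1 11 7 14 2) = [5, 11, 0, 3, 13, 10, 16, 14, 8, 9, 6, 7, 12, 1, 2, 15, 17, 4]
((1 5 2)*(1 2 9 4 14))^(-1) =(1 14 4 9 5) =[0, 14, 2, 3, 9, 1, 6, 7, 8, 5, 10, 11, 12, 13, 4]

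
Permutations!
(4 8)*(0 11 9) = (0 11 9)(4 8) = [11, 1, 2, 3, 8, 5, 6, 7, 4, 0, 10, 9]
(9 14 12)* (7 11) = (7 11)(9 14 12) = [0, 1, 2, 3, 4, 5, 6, 11, 8, 14, 10, 7, 9, 13, 12]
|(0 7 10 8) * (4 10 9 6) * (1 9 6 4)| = 8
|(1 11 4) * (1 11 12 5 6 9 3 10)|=|(1 12 5 6 9 3 10)(4 11)|=14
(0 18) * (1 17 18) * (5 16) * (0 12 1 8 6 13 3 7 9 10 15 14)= [8, 17, 2, 7, 4, 16, 13, 9, 6, 10, 15, 11, 1, 3, 0, 14, 5, 18, 12]= (0 8 6 13 3 7 9 10 15 14)(1 17 18 12)(5 16)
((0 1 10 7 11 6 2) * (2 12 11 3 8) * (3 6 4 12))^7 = (0 2 8 3 6 7 10 1)(4 12 11) = [2, 0, 8, 6, 12, 5, 7, 10, 3, 9, 1, 4, 11]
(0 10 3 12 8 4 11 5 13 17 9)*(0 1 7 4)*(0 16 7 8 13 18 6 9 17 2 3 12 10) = (1 8 16 7 4 11 5 18 6 9)(2 3 10 12 13) = [0, 8, 3, 10, 11, 18, 9, 4, 16, 1, 12, 5, 13, 2, 14, 15, 7, 17, 6]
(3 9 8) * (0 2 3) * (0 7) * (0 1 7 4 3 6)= (0 2 6)(1 7)(3 9 8 4)= [2, 7, 6, 9, 3, 5, 0, 1, 4, 8]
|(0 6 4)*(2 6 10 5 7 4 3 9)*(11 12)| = |(0 10 5 7 4)(2 6 3 9)(11 12)| = 20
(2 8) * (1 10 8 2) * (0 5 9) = (0 5 9)(1 10 8) = [5, 10, 2, 3, 4, 9, 6, 7, 1, 0, 8]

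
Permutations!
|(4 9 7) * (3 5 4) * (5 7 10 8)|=|(3 7)(4 9 10 8 5)|=10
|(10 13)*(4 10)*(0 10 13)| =2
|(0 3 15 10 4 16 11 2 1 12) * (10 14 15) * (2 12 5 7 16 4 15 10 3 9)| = |(0 9 2 1 5 7 16 11 12)(10 15 14)| = 9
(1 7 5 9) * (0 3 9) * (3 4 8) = [4, 7, 2, 9, 8, 0, 6, 5, 3, 1] = (0 4 8 3 9 1 7 5)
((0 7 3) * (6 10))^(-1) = (0 3 7)(6 10) = [3, 1, 2, 7, 4, 5, 10, 0, 8, 9, 6]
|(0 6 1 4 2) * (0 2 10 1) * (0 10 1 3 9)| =10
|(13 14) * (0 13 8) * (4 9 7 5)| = |(0 13 14 8)(4 9 7 5)| = 4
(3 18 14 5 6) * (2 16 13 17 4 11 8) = (2 16 13 17 4 11 8)(3 18 14 5 6) = [0, 1, 16, 18, 11, 6, 3, 7, 2, 9, 10, 8, 12, 17, 5, 15, 13, 4, 14]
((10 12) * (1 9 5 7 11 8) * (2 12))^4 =(1 11 5)(2 12 10)(7 9 8) =[0, 11, 12, 3, 4, 1, 6, 9, 7, 8, 2, 5, 10]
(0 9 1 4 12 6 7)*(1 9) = [1, 4, 2, 3, 12, 5, 7, 0, 8, 9, 10, 11, 6] = (0 1 4 12 6 7)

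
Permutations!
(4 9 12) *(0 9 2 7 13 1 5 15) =(0 9 12 4 2 7 13 1 5 15) =[9, 5, 7, 3, 2, 15, 6, 13, 8, 12, 10, 11, 4, 1, 14, 0]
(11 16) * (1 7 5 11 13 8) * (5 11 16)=(1 7 11 5 16 13 8)=[0, 7, 2, 3, 4, 16, 6, 11, 1, 9, 10, 5, 12, 8, 14, 15, 13]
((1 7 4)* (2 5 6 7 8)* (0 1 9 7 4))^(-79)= (0 8 5 4 7 1 2 6 9)= [8, 2, 6, 3, 7, 4, 9, 1, 5, 0]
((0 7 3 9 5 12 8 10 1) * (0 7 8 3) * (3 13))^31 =[8, 7, 2, 9, 4, 12, 6, 0, 10, 5, 1, 11, 13, 3] =(0 8 10 1 7)(3 9 5 12 13)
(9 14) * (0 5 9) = [5, 1, 2, 3, 4, 9, 6, 7, 8, 14, 10, 11, 12, 13, 0] = (0 5 9 14)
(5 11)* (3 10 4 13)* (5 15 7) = [0, 1, 2, 10, 13, 11, 6, 5, 8, 9, 4, 15, 12, 3, 14, 7] = (3 10 4 13)(5 11 15 7)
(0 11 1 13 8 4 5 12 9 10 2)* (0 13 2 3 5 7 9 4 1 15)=(0 11 15)(1 2 13 8)(3 5 12 4 7 9 10)=[11, 2, 13, 5, 7, 12, 6, 9, 1, 10, 3, 15, 4, 8, 14, 0]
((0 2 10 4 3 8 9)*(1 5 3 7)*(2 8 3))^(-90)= [0, 1, 2, 3, 4, 5, 6, 7, 8, 9, 10]= (10)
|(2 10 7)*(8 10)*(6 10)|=|(2 8 6 10 7)|=5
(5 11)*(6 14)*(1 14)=[0, 14, 2, 3, 4, 11, 1, 7, 8, 9, 10, 5, 12, 13, 6]=(1 14 6)(5 11)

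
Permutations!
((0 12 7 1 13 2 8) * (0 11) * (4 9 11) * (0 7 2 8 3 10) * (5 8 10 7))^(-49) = (0 10 13 1 7 3 2 12)(4 9 11 5 8) = [10, 7, 12, 2, 9, 8, 6, 3, 4, 11, 13, 5, 0, 1]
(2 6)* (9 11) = (2 6)(9 11) = [0, 1, 6, 3, 4, 5, 2, 7, 8, 11, 10, 9]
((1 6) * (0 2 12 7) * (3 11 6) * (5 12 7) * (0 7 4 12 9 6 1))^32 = (0 5 2 9 4 6 12)(1 11 3) = [5, 11, 9, 1, 6, 2, 12, 7, 8, 4, 10, 3, 0]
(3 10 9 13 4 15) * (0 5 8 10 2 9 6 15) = (0 5 8 10 6 15 3 2 9 13 4) = [5, 1, 9, 2, 0, 8, 15, 7, 10, 13, 6, 11, 12, 4, 14, 3]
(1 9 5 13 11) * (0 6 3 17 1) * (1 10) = (0 6 3 17 10 1 9 5 13 11) = [6, 9, 2, 17, 4, 13, 3, 7, 8, 5, 1, 0, 12, 11, 14, 15, 16, 10]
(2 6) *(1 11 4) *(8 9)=(1 11 4)(2 6)(8 9)=[0, 11, 6, 3, 1, 5, 2, 7, 9, 8, 10, 4]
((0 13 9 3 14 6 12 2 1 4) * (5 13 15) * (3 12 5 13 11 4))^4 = (0 12 14 4 9 3 11 13 1 5 15 2 6) = [12, 5, 6, 11, 9, 15, 0, 7, 8, 3, 10, 13, 14, 1, 4, 2]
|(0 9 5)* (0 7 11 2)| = |(0 9 5 7 11 2)| = 6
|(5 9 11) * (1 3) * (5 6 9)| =6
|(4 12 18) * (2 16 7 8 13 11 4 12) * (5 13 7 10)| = |(2 16 10 5 13 11 4)(7 8)(12 18)| = 14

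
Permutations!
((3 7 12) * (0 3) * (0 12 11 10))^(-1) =(12)(0 10 11 7 3) =[10, 1, 2, 0, 4, 5, 6, 3, 8, 9, 11, 7, 12]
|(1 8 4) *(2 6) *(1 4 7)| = 6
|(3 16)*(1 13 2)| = |(1 13 2)(3 16)| = 6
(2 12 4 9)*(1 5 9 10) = (1 5 9 2 12 4 10) = [0, 5, 12, 3, 10, 9, 6, 7, 8, 2, 1, 11, 4]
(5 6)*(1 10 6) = (1 10 6 5) = [0, 10, 2, 3, 4, 1, 5, 7, 8, 9, 6]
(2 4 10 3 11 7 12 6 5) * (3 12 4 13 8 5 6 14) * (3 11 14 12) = (2 13 8 5)(3 14 11 7 4 10) = [0, 1, 13, 14, 10, 2, 6, 4, 5, 9, 3, 7, 12, 8, 11]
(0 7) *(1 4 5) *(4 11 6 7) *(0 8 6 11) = (11)(0 4 5 1)(6 7 8) = [4, 0, 2, 3, 5, 1, 7, 8, 6, 9, 10, 11]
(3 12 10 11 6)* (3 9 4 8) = (3 12 10 11 6 9 4 8) = [0, 1, 2, 12, 8, 5, 9, 7, 3, 4, 11, 6, 10]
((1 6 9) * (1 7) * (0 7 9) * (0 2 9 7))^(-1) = (1 7 9 2 6) = [0, 7, 6, 3, 4, 5, 1, 9, 8, 2]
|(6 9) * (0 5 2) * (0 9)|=5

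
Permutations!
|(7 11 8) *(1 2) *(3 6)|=|(1 2)(3 6)(7 11 8)|=6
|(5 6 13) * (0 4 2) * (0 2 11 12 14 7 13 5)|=14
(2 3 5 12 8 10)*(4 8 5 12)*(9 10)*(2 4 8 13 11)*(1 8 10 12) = [0, 8, 3, 1, 13, 10, 6, 7, 9, 12, 4, 2, 5, 11] = (1 8 9 12 5 10 4 13 11 2 3)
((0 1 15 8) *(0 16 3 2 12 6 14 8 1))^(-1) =(1 15)(2 3 16 8 14 6 12) =[0, 15, 3, 16, 4, 5, 12, 7, 14, 9, 10, 11, 2, 13, 6, 1, 8]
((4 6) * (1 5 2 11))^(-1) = (1 11 2 5)(4 6) = [0, 11, 5, 3, 6, 1, 4, 7, 8, 9, 10, 2]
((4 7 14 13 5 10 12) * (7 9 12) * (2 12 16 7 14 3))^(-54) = (2 4 16 3 12 9 7)(5 14)(10 13) = [0, 1, 4, 12, 16, 14, 6, 2, 8, 7, 13, 11, 9, 10, 5, 15, 3]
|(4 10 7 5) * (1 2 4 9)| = |(1 2 4 10 7 5 9)| = 7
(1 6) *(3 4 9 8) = [0, 6, 2, 4, 9, 5, 1, 7, 3, 8] = (1 6)(3 4 9 8)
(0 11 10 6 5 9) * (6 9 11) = [6, 1, 2, 3, 4, 11, 5, 7, 8, 0, 9, 10] = (0 6 5 11 10 9)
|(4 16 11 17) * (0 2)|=4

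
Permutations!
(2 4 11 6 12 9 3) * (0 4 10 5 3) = (0 4 11 6 12 9)(2 10 5 3) = [4, 1, 10, 2, 11, 3, 12, 7, 8, 0, 5, 6, 9]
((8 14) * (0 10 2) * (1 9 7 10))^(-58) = (14)(0 9 10)(1 7 2) = [9, 7, 1, 3, 4, 5, 6, 2, 8, 10, 0, 11, 12, 13, 14]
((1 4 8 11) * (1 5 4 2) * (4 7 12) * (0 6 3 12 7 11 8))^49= [4, 2, 1, 6, 12, 11, 0, 7, 8, 9, 10, 5, 3]= (0 4 12 3 6)(1 2)(5 11)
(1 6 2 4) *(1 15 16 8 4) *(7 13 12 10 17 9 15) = (1 6 2)(4 7 13 12 10 17 9 15 16 8) = [0, 6, 1, 3, 7, 5, 2, 13, 4, 15, 17, 11, 10, 12, 14, 16, 8, 9]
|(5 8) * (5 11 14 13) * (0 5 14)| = |(0 5 8 11)(13 14)| = 4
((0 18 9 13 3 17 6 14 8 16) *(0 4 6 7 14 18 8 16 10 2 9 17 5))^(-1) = (0 5 3 13 9 2 10 8)(4 16 14 7 17 18 6) = [5, 1, 10, 13, 16, 3, 4, 17, 0, 2, 8, 11, 12, 9, 7, 15, 14, 18, 6]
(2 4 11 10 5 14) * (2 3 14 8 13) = [0, 1, 4, 14, 11, 8, 6, 7, 13, 9, 5, 10, 12, 2, 3] = (2 4 11 10 5 8 13)(3 14)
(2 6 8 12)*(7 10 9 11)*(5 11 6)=(2 5 11 7 10 9 6 8 12)=[0, 1, 5, 3, 4, 11, 8, 10, 12, 6, 9, 7, 2]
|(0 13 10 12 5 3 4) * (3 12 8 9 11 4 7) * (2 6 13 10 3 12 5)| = |(0 10 8 9 11 4)(2 6 13 3 7 12)| = 6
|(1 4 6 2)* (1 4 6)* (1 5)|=5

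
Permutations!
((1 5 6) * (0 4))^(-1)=[4, 6, 2, 3, 0, 1, 5]=(0 4)(1 6 5)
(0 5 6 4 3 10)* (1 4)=(0 5 6 1 4 3 10)=[5, 4, 2, 10, 3, 6, 1, 7, 8, 9, 0]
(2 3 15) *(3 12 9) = (2 12 9 3 15) = [0, 1, 12, 15, 4, 5, 6, 7, 8, 3, 10, 11, 9, 13, 14, 2]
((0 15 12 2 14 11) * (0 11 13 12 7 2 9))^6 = (0 12 14 7)(2 15 9 13) = [12, 1, 15, 3, 4, 5, 6, 0, 8, 13, 10, 11, 14, 2, 7, 9]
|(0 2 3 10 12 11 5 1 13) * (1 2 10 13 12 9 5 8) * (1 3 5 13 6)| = 12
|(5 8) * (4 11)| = 2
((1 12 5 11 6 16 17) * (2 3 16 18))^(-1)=(1 17 16 3 2 18 6 11 5 12)=[0, 17, 18, 2, 4, 12, 11, 7, 8, 9, 10, 5, 1, 13, 14, 15, 3, 16, 6]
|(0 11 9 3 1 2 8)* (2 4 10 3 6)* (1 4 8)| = 21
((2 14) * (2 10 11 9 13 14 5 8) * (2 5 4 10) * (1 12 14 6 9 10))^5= (14)(5 8)(6 13 9)(10 11)= [0, 1, 2, 3, 4, 8, 13, 7, 5, 6, 11, 10, 12, 9, 14]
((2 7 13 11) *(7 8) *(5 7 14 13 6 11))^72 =(14) =[0, 1, 2, 3, 4, 5, 6, 7, 8, 9, 10, 11, 12, 13, 14]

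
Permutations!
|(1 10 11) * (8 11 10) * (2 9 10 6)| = |(1 8 11)(2 9 10 6)| = 12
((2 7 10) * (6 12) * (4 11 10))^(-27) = (2 11 7 10 4)(6 12) = [0, 1, 11, 3, 2, 5, 12, 10, 8, 9, 4, 7, 6]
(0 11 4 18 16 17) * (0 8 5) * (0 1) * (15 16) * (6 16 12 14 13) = [11, 0, 2, 3, 18, 1, 16, 7, 5, 9, 10, 4, 14, 6, 13, 12, 17, 8, 15] = (0 11 4 18 15 12 14 13 6 16 17 8 5 1)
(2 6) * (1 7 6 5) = (1 7 6 2 5) = [0, 7, 5, 3, 4, 1, 2, 6]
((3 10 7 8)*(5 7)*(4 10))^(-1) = (3 8 7 5 10 4) = [0, 1, 2, 8, 3, 10, 6, 5, 7, 9, 4]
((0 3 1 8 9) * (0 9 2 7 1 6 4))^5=[3, 8, 7, 6, 0, 5, 4, 1, 2, 9]=(9)(0 3 6 4)(1 8 2 7)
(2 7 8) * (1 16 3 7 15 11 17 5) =(1 16 3 7 8 2 15 11 17 5) =[0, 16, 15, 7, 4, 1, 6, 8, 2, 9, 10, 17, 12, 13, 14, 11, 3, 5]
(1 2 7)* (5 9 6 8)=(1 2 7)(5 9 6 8)=[0, 2, 7, 3, 4, 9, 8, 1, 5, 6]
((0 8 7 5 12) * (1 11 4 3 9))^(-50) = (12) = [0, 1, 2, 3, 4, 5, 6, 7, 8, 9, 10, 11, 12]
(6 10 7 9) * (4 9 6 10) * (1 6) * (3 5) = (1 6 4 9 10 7)(3 5) = [0, 6, 2, 5, 9, 3, 4, 1, 8, 10, 7]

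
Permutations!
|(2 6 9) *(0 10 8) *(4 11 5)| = |(0 10 8)(2 6 9)(4 11 5)| = 3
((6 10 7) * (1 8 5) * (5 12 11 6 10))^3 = (1 11)(5 12)(6 8)(7 10) = [0, 11, 2, 3, 4, 12, 8, 10, 6, 9, 7, 1, 5]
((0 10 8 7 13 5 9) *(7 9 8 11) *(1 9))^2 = (0 11 13 8 9 10 7 5 1) = [11, 0, 2, 3, 4, 1, 6, 5, 9, 10, 7, 13, 12, 8]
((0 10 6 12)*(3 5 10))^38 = (0 5 6)(3 10 12) = [5, 1, 2, 10, 4, 6, 0, 7, 8, 9, 12, 11, 3]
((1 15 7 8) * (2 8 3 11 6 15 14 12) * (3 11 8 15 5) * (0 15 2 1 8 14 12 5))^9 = (0 6 11 7 15)(1 12) = [6, 12, 2, 3, 4, 5, 11, 15, 8, 9, 10, 7, 1, 13, 14, 0]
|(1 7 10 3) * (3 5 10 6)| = 4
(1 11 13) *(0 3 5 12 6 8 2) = (0 3 5 12 6 8 2)(1 11 13) = [3, 11, 0, 5, 4, 12, 8, 7, 2, 9, 10, 13, 6, 1]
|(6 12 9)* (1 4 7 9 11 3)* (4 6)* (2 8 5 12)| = |(1 6 2 8 5 12 11 3)(4 7 9)| = 24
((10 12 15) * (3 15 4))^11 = (3 15 10 12 4) = [0, 1, 2, 15, 3, 5, 6, 7, 8, 9, 12, 11, 4, 13, 14, 10]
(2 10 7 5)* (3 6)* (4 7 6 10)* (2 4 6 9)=[0, 1, 6, 10, 7, 4, 3, 5, 8, 2, 9]=(2 6 3 10 9)(4 7 5)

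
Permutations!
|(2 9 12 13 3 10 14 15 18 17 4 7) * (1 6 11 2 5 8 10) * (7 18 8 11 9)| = |(1 6 9 12 13 3)(2 7 5 11)(4 18 17)(8 10 14 15)| = 12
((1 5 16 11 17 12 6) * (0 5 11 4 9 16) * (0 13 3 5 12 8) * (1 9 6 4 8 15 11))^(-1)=(0 8 16 9 6 4 12)(3 13 5)(11 15 17)=[8, 1, 2, 13, 12, 3, 4, 7, 16, 6, 10, 15, 0, 5, 14, 17, 9, 11]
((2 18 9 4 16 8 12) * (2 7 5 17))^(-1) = (2 17 5 7 12 8 16 4 9 18) = [0, 1, 17, 3, 9, 7, 6, 12, 16, 18, 10, 11, 8, 13, 14, 15, 4, 5, 2]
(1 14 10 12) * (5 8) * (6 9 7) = (1 14 10 12)(5 8)(6 9 7) = [0, 14, 2, 3, 4, 8, 9, 6, 5, 7, 12, 11, 1, 13, 10]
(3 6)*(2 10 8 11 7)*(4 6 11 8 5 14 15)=(2 10 5 14 15 4 6 3 11 7)=[0, 1, 10, 11, 6, 14, 3, 2, 8, 9, 5, 7, 12, 13, 15, 4]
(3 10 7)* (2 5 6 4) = (2 5 6 4)(3 10 7) = [0, 1, 5, 10, 2, 6, 4, 3, 8, 9, 7]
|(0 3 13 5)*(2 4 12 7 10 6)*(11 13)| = 30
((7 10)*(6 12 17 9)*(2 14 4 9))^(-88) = (2 9 17 4 12 14 6) = [0, 1, 9, 3, 12, 5, 2, 7, 8, 17, 10, 11, 14, 13, 6, 15, 16, 4]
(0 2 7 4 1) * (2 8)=(0 8 2 7 4 1)=[8, 0, 7, 3, 1, 5, 6, 4, 2]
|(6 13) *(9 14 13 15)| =|(6 15 9 14 13)| =5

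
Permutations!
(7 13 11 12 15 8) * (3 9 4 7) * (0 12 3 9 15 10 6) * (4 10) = [12, 1, 2, 15, 7, 5, 0, 13, 9, 10, 6, 3, 4, 11, 14, 8] = (0 12 4 7 13 11 3 15 8 9 10 6)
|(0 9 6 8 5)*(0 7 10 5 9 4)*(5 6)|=|(0 4)(5 7 10 6 8 9)|=6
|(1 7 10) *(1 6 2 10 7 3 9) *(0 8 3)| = |(0 8 3 9 1)(2 10 6)| = 15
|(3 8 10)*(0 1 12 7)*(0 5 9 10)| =9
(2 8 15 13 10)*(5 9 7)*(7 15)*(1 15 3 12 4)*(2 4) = (1 15 13 10 4)(2 8 7 5 9 3 12) = [0, 15, 8, 12, 1, 9, 6, 5, 7, 3, 4, 11, 2, 10, 14, 13]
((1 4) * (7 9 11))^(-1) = [0, 4, 2, 3, 1, 5, 6, 11, 8, 7, 10, 9] = (1 4)(7 11 9)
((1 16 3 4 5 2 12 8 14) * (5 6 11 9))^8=(1 2 6)(3 8 9)(4 14 5)(11 16 12)=[0, 2, 6, 8, 14, 4, 1, 7, 9, 3, 10, 16, 11, 13, 5, 15, 12]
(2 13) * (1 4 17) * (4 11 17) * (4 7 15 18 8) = (1 11 17)(2 13)(4 7 15 18 8) = [0, 11, 13, 3, 7, 5, 6, 15, 4, 9, 10, 17, 12, 2, 14, 18, 16, 1, 8]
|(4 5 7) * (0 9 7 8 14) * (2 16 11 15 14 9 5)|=11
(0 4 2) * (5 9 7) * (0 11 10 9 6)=(0 4 2 11 10 9 7 5 6)=[4, 1, 11, 3, 2, 6, 0, 5, 8, 7, 9, 10]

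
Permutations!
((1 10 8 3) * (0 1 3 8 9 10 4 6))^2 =[4, 6, 2, 3, 0, 5, 1, 7, 8, 9, 10] =(10)(0 4)(1 6)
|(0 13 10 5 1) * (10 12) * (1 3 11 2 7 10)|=12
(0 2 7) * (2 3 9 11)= (0 3 9 11 2 7)= [3, 1, 7, 9, 4, 5, 6, 0, 8, 11, 10, 2]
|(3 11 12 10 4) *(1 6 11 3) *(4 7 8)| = 8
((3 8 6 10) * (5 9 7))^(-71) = (3 8 6 10)(5 9 7) = [0, 1, 2, 8, 4, 9, 10, 5, 6, 7, 3]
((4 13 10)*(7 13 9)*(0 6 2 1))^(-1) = (0 1 2 6)(4 10 13 7 9) = [1, 2, 6, 3, 10, 5, 0, 9, 8, 4, 13, 11, 12, 7]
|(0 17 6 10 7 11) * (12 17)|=7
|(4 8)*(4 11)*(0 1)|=6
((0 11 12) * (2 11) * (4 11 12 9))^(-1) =[12, 1, 0, 3, 9, 5, 6, 7, 8, 11, 10, 4, 2] =(0 12 2)(4 9 11)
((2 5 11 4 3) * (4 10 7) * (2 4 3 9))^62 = [0, 1, 4, 10, 7, 9, 6, 11, 8, 3, 5, 2] = (2 4 7 11)(3 10 5 9)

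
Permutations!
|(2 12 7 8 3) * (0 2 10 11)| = |(0 2 12 7 8 3 10 11)| = 8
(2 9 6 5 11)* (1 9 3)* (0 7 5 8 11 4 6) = (0 7 5 4 6 8 11 2 3 1 9) = [7, 9, 3, 1, 6, 4, 8, 5, 11, 0, 10, 2]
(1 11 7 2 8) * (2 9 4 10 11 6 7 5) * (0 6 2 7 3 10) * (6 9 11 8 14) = (0 9 4)(1 2 14 6 3 10 8)(5 7 11) = [9, 2, 14, 10, 0, 7, 3, 11, 1, 4, 8, 5, 12, 13, 6]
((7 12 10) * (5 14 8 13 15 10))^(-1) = [0, 1, 2, 3, 4, 12, 6, 10, 14, 9, 15, 11, 7, 8, 5, 13] = (5 12 7 10 15 13 8 14)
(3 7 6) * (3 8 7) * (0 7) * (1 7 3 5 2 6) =(0 3 5 2 6 8)(1 7) =[3, 7, 6, 5, 4, 2, 8, 1, 0]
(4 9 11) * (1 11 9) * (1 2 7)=(1 11 4 2 7)=[0, 11, 7, 3, 2, 5, 6, 1, 8, 9, 10, 4]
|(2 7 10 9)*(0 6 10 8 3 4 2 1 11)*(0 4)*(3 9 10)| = 21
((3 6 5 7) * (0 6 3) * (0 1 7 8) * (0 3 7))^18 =(0 3 6 7 5 1 8) =[3, 8, 2, 6, 4, 1, 7, 5, 0]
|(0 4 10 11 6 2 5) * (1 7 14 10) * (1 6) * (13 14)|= 30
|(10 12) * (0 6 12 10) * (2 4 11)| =|(0 6 12)(2 4 11)| =3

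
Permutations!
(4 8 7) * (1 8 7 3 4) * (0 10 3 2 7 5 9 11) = (0 10 3 4 5 9 11)(1 8 2 7) = [10, 8, 7, 4, 5, 9, 6, 1, 2, 11, 3, 0]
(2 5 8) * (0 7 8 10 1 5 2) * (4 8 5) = [7, 4, 2, 3, 8, 10, 6, 5, 0, 9, 1] = (0 7 5 10 1 4 8)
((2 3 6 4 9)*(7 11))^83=(2 4 3 9 6)(7 11)=[0, 1, 4, 9, 3, 5, 2, 11, 8, 6, 10, 7]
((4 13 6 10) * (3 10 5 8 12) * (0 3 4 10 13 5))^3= (0 6 13 3)(4 12 8 5)= [6, 1, 2, 0, 12, 4, 13, 7, 5, 9, 10, 11, 8, 3]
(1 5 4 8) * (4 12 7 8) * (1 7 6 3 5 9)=[0, 9, 2, 5, 4, 12, 3, 8, 7, 1, 10, 11, 6]=(1 9)(3 5 12 6)(7 8)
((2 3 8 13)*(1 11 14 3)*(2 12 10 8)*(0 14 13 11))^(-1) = (0 1 2 3 14)(8 10 12 13 11) = [1, 2, 3, 14, 4, 5, 6, 7, 10, 9, 12, 8, 13, 11, 0]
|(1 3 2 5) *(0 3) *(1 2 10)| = 4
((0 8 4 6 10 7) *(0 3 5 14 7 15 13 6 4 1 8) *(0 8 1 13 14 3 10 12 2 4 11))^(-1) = (0 11 4 2 12 6 13 8)(3 5)(7 14 15 10) = [11, 1, 12, 5, 2, 3, 13, 14, 0, 9, 7, 4, 6, 8, 15, 10]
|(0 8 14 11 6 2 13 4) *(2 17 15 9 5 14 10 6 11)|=|(0 8 10 6 17 15 9 5 14 2 13 4)|=12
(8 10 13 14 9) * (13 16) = (8 10 16 13 14 9) = [0, 1, 2, 3, 4, 5, 6, 7, 10, 8, 16, 11, 12, 14, 9, 15, 13]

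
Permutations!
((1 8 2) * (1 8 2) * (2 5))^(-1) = [0, 8, 5, 3, 4, 1, 6, 7, 2] = (1 8 2 5)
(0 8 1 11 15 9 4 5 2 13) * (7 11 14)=[8, 14, 13, 3, 5, 2, 6, 11, 1, 4, 10, 15, 12, 0, 7, 9]=(0 8 1 14 7 11 15 9 4 5 2 13)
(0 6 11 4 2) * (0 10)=(0 6 11 4 2 10)=[6, 1, 10, 3, 2, 5, 11, 7, 8, 9, 0, 4]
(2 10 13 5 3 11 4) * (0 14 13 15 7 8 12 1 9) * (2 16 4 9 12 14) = (0 2 10 15 7 8 14 13 5 3 11 9)(1 12)(4 16) = [2, 12, 10, 11, 16, 3, 6, 8, 14, 0, 15, 9, 1, 5, 13, 7, 4]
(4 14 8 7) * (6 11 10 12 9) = (4 14 8 7)(6 11 10 12 9) = [0, 1, 2, 3, 14, 5, 11, 4, 7, 6, 12, 10, 9, 13, 8]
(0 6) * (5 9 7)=(0 6)(5 9 7)=[6, 1, 2, 3, 4, 9, 0, 5, 8, 7]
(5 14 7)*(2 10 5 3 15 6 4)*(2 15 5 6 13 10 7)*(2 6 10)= (2 7 3 5 14 6 4 15 13)= [0, 1, 7, 5, 15, 14, 4, 3, 8, 9, 10, 11, 12, 2, 6, 13]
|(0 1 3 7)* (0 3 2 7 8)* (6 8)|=|(0 1 2 7 3 6 8)|=7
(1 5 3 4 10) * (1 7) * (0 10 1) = (0 10 7)(1 5 3 4) = [10, 5, 2, 4, 1, 3, 6, 0, 8, 9, 7]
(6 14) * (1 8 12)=(1 8 12)(6 14)=[0, 8, 2, 3, 4, 5, 14, 7, 12, 9, 10, 11, 1, 13, 6]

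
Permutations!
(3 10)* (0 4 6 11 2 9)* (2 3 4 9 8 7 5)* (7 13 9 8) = (0 8 13 9)(2 7 5)(3 10 4 6 11) = [8, 1, 7, 10, 6, 2, 11, 5, 13, 0, 4, 3, 12, 9]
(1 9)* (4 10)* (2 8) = (1 9)(2 8)(4 10) = [0, 9, 8, 3, 10, 5, 6, 7, 2, 1, 4]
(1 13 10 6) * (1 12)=(1 13 10 6 12)=[0, 13, 2, 3, 4, 5, 12, 7, 8, 9, 6, 11, 1, 10]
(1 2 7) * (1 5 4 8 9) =(1 2 7 5 4 8 9) =[0, 2, 7, 3, 8, 4, 6, 5, 9, 1]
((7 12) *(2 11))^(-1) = [0, 1, 11, 3, 4, 5, 6, 12, 8, 9, 10, 2, 7] = (2 11)(7 12)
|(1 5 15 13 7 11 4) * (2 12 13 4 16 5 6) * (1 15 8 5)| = 8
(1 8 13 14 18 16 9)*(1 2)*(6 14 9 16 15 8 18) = (1 18 15 8 13 9 2)(6 14) = [0, 18, 1, 3, 4, 5, 14, 7, 13, 2, 10, 11, 12, 9, 6, 8, 16, 17, 15]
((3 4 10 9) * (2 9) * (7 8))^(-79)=(2 9 3 4 10)(7 8)=[0, 1, 9, 4, 10, 5, 6, 8, 7, 3, 2]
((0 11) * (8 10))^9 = (0 11)(8 10) = [11, 1, 2, 3, 4, 5, 6, 7, 10, 9, 8, 0]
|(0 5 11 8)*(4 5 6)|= 6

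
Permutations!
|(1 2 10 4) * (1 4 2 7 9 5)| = |(1 7 9 5)(2 10)| = 4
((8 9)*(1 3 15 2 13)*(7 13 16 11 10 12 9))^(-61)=(1 13 7 8 9 12 10 11 16 2 15 3)=[0, 13, 15, 1, 4, 5, 6, 8, 9, 12, 11, 16, 10, 7, 14, 3, 2]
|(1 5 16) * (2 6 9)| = |(1 5 16)(2 6 9)| = 3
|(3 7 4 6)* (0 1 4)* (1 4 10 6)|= 7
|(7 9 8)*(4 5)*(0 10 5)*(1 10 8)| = |(0 8 7 9 1 10 5 4)| = 8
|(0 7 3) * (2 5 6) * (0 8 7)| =3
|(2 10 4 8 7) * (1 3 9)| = |(1 3 9)(2 10 4 8 7)| = 15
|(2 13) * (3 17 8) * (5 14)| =|(2 13)(3 17 8)(5 14)| =6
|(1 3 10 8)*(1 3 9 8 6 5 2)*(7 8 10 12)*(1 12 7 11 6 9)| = 30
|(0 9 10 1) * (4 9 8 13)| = 7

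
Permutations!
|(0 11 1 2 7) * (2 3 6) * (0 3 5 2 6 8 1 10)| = 6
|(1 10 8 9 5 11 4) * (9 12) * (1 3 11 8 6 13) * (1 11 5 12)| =18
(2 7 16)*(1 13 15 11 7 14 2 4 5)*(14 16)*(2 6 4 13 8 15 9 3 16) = [0, 8, 2, 16, 5, 1, 4, 14, 15, 3, 10, 7, 12, 9, 6, 11, 13] = (1 8 15 11 7 14 6 4 5)(3 16 13 9)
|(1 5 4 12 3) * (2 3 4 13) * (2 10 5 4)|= 15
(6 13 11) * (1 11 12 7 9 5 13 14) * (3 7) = (1 11 6 14)(3 7 9 5 13 12) = [0, 11, 2, 7, 4, 13, 14, 9, 8, 5, 10, 6, 3, 12, 1]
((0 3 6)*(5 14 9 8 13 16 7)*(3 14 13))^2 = (0 9 3)(5 16)(6 14 8)(7 13) = [9, 1, 2, 0, 4, 16, 14, 13, 6, 3, 10, 11, 12, 7, 8, 15, 5]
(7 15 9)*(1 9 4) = (1 9 7 15 4) = [0, 9, 2, 3, 1, 5, 6, 15, 8, 7, 10, 11, 12, 13, 14, 4]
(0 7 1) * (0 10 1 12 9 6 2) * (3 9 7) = (0 3 9 6 2)(1 10)(7 12) = [3, 10, 0, 9, 4, 5, 2, 12, 8, 6, 1, 11, 7]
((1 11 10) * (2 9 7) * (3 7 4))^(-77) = [0, 11, 3, 9, 2, 5, 6, 4, 8, 7, 1, 10] = (1 11 10)(2 3 9 7 4)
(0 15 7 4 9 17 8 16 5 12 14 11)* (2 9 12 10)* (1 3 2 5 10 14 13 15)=(0 1 3 2 9 17 8 16 10 5 14 11)(4 12 13 15 7)=[1, 3, 9, 2, 12, 14, 6, 4, 16, 17, 5, 0, 13, 15, 11, 7, 10, 8]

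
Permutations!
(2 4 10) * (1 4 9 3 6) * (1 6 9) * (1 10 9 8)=(1 4 9 3 8)(2 10)=[0, 4, 10, 8, 9, 5, 6, 7, 1, 3, 2]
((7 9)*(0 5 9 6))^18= (0 7 5 6 9)= [7, 1, 2, 3, 4, 6, 9, 5, 8, 0]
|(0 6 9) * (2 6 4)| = |(0 4 2 6 9)| = 5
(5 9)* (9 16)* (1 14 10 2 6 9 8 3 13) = [0, 14, 6, 13, 4, 16, 9, 7, 3, 5, 2, 11, 12, 1, 10, 15, 8] = (1 14 10 2 6 9 5 16 8 3 13)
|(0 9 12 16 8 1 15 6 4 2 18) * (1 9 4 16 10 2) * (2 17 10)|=22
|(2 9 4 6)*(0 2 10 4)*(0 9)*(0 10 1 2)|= 5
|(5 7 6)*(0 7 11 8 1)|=7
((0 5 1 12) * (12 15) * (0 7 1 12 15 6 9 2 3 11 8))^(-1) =(15)(0 8 11 3 2 9 6 1 7 12 5) =[8, 7, 9, 2, 4, 0, 1, 12, 11, 6, 10, 3, 5, 13, 14, 15]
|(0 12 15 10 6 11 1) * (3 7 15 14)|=10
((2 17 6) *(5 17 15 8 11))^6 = (2 6 17 5 11 8 15) = [0, 1, 6, 3, 4, 11, 17, 7, 15, 9, 10, 8, 12, 13, 14, 2, 16, 5]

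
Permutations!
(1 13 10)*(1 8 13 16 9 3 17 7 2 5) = (1 16 9 3 17 7 2 5)(8 13 10) = [0, 16, 5, 17, 4, 1, 6, 2, 13, 3, 8, 11, 12, 10, 14, 15, 9, 7]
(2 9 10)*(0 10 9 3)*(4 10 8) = (0 8 4 10 2 3) = [8, 1, 3, 0, 10, 5, 6, 7, 4, 9, 2]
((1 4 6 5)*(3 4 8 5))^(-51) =(8) =[0, 1, 2, 3, 4, 5, 6, 7, 8]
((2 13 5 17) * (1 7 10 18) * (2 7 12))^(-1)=[0, 18, 12, 3, 4, 13, 6, 17, 8, 9, 7, 11, 1, 2, 14, 15, 16, 5, 10]=(1 18 10 7 17 5 13 2 12)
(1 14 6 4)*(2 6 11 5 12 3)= (1 14 11 5 12 3 2 6 4)= [0, 14, 6, 2, 1, 12, 4, 7, 8, 9, 10, 5, 3, 13, 11]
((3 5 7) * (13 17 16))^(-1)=(3 7 5)(13 16 17)=[0, 1, 2, 7, 4, 3, 6, 5, 8, 9, 10, 11, 12, 16, 14, 15, 17, 13]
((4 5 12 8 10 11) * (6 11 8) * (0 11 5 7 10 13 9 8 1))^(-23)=(0 11 4 7 10 1)(5 12 6)(8 13 9)=[11, 0, 2, 3, 7, 12, 5, 10, 13, 8, 1, 4, 6, 9]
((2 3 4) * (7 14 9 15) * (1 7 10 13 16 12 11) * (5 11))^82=[0, 10, 3, 4, 2, 9, 6, 13, 8, 12, 11, 15, 14, 1, 16, 5, 7]=(1 10 11 15 5 9 12 14 16 7 13)(2 3 4)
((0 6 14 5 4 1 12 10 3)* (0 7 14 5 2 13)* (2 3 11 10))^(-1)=(0 13 2 12 1 4 5 6)(3 14 7)(10 11)=[13, 4, 12, 14, 5, 6, 0, 3, 8, 9, 11, 10, 1, 2, 7]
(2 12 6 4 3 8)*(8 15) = [0, 1, 12, 15, 3, 5, 4, 7, 2, 9, 10, 11, 6, 13, 14, 8] = (2 12 6 4 3 15 8)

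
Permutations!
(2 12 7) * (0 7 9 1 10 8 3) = (0 7 2 12 9 1 10 8 3) = [7, 10, 12, 0, 4, 5, 6, 2, 3, 1, 8, 11, 9]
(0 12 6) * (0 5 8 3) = (0 12 6 5 8 3) = [12, 1, 2, 0, 4, 8, 5, 7, 3, 9, 10, 11, 6]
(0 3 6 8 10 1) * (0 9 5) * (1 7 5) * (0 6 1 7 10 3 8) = (10)(0 8 3 1 9 7 5 6) = [8, 9, 2, 1, 4, 6, 0, 5, 3, 7, 10]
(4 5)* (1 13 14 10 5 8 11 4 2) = (1 13 14 10 5 2)(4 8 11) = [0, 13, 1, 3, 8, 2, 6, 7, 11, 9, 5, 4, 12, 14, 10]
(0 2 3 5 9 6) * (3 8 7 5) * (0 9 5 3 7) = [2, 1, 8, 7, 4, 5, 9, 3, 0, 6] = (0 2 8)(3 7)(6 9)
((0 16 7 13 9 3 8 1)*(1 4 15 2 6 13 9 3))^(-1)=[1, 9, 15, 13, 8, 5, 2, 16, 3, 7, 10, 11, 12, 6, 14, 4, 0]=(0 1 9 7 16)(2 15 4 8 3 13 6)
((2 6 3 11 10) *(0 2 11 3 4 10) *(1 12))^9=(0 4)(1 12)(2 10)(6 11)=[4, 12, 10, 3, 0, 5, 11, 7, 8, 9, 2, 6, 1]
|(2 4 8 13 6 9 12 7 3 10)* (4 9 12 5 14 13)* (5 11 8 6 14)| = |(2 9 11 8 4 6 12 7 3 10)(13 14)| = 10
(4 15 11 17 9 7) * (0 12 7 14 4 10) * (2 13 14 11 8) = (0 12 7 10)(2 13 14 4 15 8)(9 11 17) = [12, 1, 13, 3, 15, 5, 6, 10, 2, 11, 0, 17, 7, 14, 4, 8, 16, 9]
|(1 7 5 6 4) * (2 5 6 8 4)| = 7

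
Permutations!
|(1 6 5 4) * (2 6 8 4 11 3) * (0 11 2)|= 3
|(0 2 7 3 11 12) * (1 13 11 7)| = 6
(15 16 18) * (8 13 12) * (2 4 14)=(2 4 14)(8 13 12)(15 16 18)=[0, 1, 4, 3, 14, 5, 6, 7, 13, 9, 10, 11, 8, 12, 2, 16, 18, 17, 15]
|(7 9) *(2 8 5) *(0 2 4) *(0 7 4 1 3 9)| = |(0 2 8 5 1 3 9 4 7)| = 9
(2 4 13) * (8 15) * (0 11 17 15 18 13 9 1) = (0 11 17 15 8 18 13 2 4 9 1) = [11, 0, 4, 3, 9, 5, 6, 7, 18, 1, 10, 17, 12, 2, 14, 8, 16, 15, 13]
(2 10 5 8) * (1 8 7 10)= (1 8 2)(5 7 10)= [0, 8, 1, 3, 4, 7, 6, 10, 2, 9, 5]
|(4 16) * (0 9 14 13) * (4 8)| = |(0 9 14 13)(4 16 8)| = 12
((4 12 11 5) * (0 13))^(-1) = (0 13)(4 5 11 12) = [13, 1, 2, 3, 5, 11, 6, 7, 8, 9, 10, 12, 4, 0]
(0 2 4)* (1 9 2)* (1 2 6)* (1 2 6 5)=(0 6 2 4)(1 9 5)=[6, 9, 4, 3, 0, 1, 2, 7, 8, 5]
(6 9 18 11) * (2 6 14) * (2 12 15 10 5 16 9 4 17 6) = (4 17 6)(5 16 9 18 11 14 12 15 10) = [0, 1, 2, 3, 17, 16, 4, 7, 8, 18, 5, 14, 15, 13, 12, 10, 9, 6, 11]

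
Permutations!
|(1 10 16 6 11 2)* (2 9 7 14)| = 9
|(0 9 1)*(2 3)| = 6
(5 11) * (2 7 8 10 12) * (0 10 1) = (0 10 12 2 7 8 1)(5 11) = [10, 0, 7, 3, 4, 11, 6, 8, 1, 9, 12, 5, 2]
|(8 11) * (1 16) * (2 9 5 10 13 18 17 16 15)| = 10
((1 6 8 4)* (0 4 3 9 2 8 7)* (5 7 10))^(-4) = (0 6 7 1 5 4 10) = [6, 5, 2, 3, 10, 4, 7, 1, 8, 9, 0]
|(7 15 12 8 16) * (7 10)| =|(7 15 12 8 16 10)| =6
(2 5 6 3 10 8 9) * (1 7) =(1 7)(2 5 6 3 10 8 9) =[0, 7, 5, 10, 4, 6, 3, 1, 9, 2, 8]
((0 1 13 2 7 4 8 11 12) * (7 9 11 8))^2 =(0 13 9 12 1 2 11) =[13, 2, 11, 3, 4, 5, 6, 7, 8, 12, 10, 0, 1, 9]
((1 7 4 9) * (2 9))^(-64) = [0, 7, 9, 3, 2, 5, 6, 4, 8, 1] = (1 7 4 2 9)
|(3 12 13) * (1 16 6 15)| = 12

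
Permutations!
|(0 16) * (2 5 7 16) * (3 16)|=|(0 2 5 7 3 16)|=6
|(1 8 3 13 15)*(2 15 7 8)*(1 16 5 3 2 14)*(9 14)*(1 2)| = 11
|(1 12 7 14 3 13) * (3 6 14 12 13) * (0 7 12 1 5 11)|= |(0 7 1 13 5 11)(6 14)|= 6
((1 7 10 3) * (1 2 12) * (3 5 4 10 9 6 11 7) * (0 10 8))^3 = (0 4 10 8 5)(1 12 2 3)(6 9 7 11) = [4, 12, 3, 1, 10, 0, 9, 11, 5, 7, 8, 6, 2]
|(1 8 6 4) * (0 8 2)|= |(0 8 6 4 1 2)|= 6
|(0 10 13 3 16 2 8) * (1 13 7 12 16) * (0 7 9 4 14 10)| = 60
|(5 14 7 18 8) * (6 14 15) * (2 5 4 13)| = 10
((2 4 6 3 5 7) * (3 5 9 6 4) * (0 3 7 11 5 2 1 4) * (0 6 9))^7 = (0 3)(1 6 7 4 2)(5 11) = [3, 6, 1, 0, 2, 11, 7, 4, 8, 9, 10, 5]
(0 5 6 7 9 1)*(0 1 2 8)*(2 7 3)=(0 5 6 3 2 8)(7 9)=[5, 1, 8, 2, 4, 6, 3, 9, 0, 7]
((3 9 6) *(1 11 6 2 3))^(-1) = (1 6 11)(2 9 3) = [0, 6, 9, 2, 4, 5, 11, 7, 8, 3, 10, 1]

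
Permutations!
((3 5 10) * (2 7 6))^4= (2 7 6)(3 5 10)= [0, 1, 7, 5, 4, 10, 2, 6, 8, 9, 3]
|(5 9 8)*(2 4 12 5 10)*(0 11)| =14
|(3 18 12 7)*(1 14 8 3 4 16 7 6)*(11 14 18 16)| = 28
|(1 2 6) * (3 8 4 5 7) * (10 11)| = 30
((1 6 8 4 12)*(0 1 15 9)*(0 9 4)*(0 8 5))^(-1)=(0 5 6 1)(4 15 12)=[5, 0, 2, 3, 15, 6, 1, 7, 8, 9, 10, 11, 4, 13, 14, 12]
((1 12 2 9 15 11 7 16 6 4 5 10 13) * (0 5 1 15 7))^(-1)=(0 11 15 13 10 5)(1 4 6 16 7 9 2 12)=[11, 4, 12, 3, 6, 0, 16, 9, 8, 2, 5, 15, 1, 10, 14, 13, 7]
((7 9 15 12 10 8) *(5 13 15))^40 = [0, 1, 2, 3, 4, 5, 6, 7, 8, 9, 10, 11, 12, 13, 14, 15] = (15)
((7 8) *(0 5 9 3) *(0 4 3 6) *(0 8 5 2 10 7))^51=[7, 1, 5, 4, 3, 8, 2, 6, 10, 0, 9]=(0 7 6 2 5 8 10 9)(3 4)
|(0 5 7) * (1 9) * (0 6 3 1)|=|(0 5 7 6 3 1 9)|=7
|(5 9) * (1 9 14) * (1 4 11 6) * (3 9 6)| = |(1 6)(3 9 5 14 4 11)| = 6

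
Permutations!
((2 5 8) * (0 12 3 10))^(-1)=[10, 1, 8, 12, 4, 2, 6, 7, 5, 9, 3, 11, 0]=(0 10 3 12)(2 8 5)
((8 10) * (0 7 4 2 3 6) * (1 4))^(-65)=[3, 0, 1, 4, 7, 5, 2, 6, 10, 9, 8]=(0 3 4 7 6 2 1)(8 10)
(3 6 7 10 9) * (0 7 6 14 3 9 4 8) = (0 7 10 4 8)(3 14) = [7, 1, 2, 14, 8, 5, 6, 10, 0, 9, 4, 11, 12, 13, 3]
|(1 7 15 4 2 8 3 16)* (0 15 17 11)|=|(0 15 4 2 8 3 16 1 7 17 11)|=11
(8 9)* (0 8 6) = (0 8 9 6) = [8, 1, 2, 3, 4, 5, 0, 7, 9, 6]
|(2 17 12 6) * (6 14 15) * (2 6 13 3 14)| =12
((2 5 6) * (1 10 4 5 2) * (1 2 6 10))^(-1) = [0, 1, 6, 3, 10, 4, 2, 7, 8, 9, 5] = (2 6)(4 10 5)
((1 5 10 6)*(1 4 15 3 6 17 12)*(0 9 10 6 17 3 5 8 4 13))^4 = (0 17 4 13 3 8 6 10 1 5 9 12 15) = [17, 5, 2, 8, 13, 9, 10, 7, 6, 12, 1, 11, 15, 3, 14, 0, 16, 4]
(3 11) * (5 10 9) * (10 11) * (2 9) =(2 9 5 11 3 10) =[0, 1, 9, 10, 4, 11, 6, 7, 8, 5, 2, 3]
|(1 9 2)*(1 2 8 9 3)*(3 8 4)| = |(1 8 9 4 3)| = 5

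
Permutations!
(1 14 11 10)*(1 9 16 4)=(1 14 11 10 9 16 4)=[0, 14, 2, 3, 1, 5, 6, 7, 8, 16, 9, 10, 12, 13, 11, 15, 4]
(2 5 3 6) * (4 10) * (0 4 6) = (0 4 10 6 2 5 3) = [4, 1, 5, 0, 10, 3, 2, 7, 8, 9, 6]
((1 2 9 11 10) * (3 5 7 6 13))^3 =(1 11 2 10 9)(3 6 5 13 7) =[0, 11, 10, 6, 4, 13, 5, 3, 8, 1, 9, 2, 12, 7]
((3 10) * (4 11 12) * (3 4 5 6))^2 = (3 4 12 6 10 11 5) = [0, 1, 2, 4, 12, 3, 10, 7, 8, 9, 11, 5, 6]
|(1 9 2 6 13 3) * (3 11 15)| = 8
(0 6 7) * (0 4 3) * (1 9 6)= (0 1 9 6 7 4 3)= [1, 9, 2, 0, 3, 5, 7, 4, 8, 6]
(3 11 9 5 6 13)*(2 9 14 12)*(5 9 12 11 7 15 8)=(2 12)(3 7 15 8 5 6 13)(11 14)=[0, 1, 12, 7, 4, 6, 13, 15, 5, 9, 10, 14, 2, 3, 11, 8]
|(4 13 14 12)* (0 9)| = |(0 9)(4 13 14 12)| = 4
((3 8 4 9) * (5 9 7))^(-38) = (3 5 4)(7 8 9) = [0, 1, 2, 5, 3, 4, 6, 8, 9, 7]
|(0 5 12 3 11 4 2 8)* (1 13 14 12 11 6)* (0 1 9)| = |(0 5 11 4 2 8 1 13 14 12 3 6 9)| = 13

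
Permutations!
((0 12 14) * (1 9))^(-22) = (0 14 12) = [14, 1, 2, 3, 4, 5, 6, 7, 8, 9, 10, 11, 0, 13, 12]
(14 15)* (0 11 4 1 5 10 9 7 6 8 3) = (0 11 4 1 5 10 9 7 6 8 3)(14 15) = [11, 5, 2, 0, 1, 10, 8, 6, 3, 7, 9, 4, 12, 13, 15, 14]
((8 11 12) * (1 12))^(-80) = [0, 1, 2, 3, 4, 5, 6, 7, 8, 9, 10, 11, 12] = (12)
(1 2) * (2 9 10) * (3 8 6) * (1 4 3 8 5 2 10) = (10)(1 9)(2 4 3 5)(6 8) = [0, 9, 4, 5, 3, 2, 8, 7, 6, 1, 10]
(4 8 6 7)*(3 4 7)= (3 4 8 6)= [0, 1, 2, 4, 8, 5, 3, 7, 6]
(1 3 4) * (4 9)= (1 3 9 4)= [0, 3, 2, 9, 1, 5, 6, 7, 8, 4]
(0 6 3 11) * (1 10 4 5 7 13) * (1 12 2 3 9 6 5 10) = (0 5 7 13 12 2 3 11)(4 10)(6 9) = [5, 1, 3, 11, 10, 7, 9, 13, 8, 6, 4, 0, 2, 12]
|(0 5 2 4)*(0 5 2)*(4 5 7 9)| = 3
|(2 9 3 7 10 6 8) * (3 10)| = |(2 9 10 6 8)(3 7)| = 10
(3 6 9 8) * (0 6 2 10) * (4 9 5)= [6, 1, 10, 2, 9, 4, 5, 7, 3, 8, 0]= (0 6 5 4 9 8 3 2 10)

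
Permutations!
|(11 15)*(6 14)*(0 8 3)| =|(0 8 3)(6 14)(11 15)| =6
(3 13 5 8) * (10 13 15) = (3 15 10 13 5 8) = [0, 1, 2, 15, 4, 8, 6, 7, 3, 9, 13, 11, 12, 5, 14, 10]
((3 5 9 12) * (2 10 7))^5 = (2 7 10)(3 5 9 12) = [0, 1, 7, 5, 4, 9, 6, 10, 8, 12, 2, 11, 3]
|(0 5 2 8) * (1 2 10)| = |(0 5 10 1 2 8)| = 6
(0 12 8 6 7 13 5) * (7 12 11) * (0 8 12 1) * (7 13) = (0 11 13 5 8 6 1) = [11, 0, 2, 3, 4, 8, 1, 7, 6, 9, 10, 13, 12, 5]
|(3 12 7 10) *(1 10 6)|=6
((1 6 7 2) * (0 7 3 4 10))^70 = (0 4 6 2)(1 7 10 3) = [4, 7, 0, 1, 6, 5, 2, 10, 8, 9, 3]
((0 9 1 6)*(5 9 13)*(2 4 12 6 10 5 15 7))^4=(0 2)(4 13)(6 7)(12 15)=[2, 1, 0, 3, 13, 5, 7, 6, 8, 9, 10, 11, 15, 4, 14, 12]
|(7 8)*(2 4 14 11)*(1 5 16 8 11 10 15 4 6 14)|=12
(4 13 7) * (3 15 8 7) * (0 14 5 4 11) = (0 14 5 4 13 3 15 8 7 11) = [14, 1, 2, 15, 13, 4, 6, 11, 7, 9, 10, 0, 12, 3, 5, 8]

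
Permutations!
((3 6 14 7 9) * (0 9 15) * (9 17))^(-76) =(0 6)(3 15)(7 9)(14 17) =[6, 1, 2, 15, 4, 5, 0, 9, 8, 7, 10, 11, 12, 13, 17, 3, 16, 14]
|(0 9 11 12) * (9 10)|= |(0 10 9 11 12)|= 5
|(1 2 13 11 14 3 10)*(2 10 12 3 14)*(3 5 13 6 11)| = |(14)(1 10)(2 6 11)(3 12 5 13)| = 12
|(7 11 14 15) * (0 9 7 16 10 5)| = 9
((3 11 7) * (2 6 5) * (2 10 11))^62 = [0, 1, 3, 7, 4, 6, 2, 11, 8, 9, 5, 10] = (2 3 7 11 10 5 6)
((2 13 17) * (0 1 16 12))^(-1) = (0 12 16 1)(2 17 13) = [12, 0, 17, 3, 4, 5, 6, 7, 8, 9, 10, 11, 16, 2, 14, 15, 1, 13]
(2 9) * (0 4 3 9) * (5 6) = (0 4 3 9 2)(5 6) = [4, 1, 0, 9, 3, 6, 5, 7, 8, 2]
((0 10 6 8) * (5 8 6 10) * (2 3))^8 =(10)(0 8 5) =[8, 1, 2, 3, 4, 0, 6, 7, 5, 9, 10]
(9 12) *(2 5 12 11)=[0, 1, 5, 3, 4, 12, 6, 7, 8, 11, 10, 2, 9]=(2 5 12 9 11)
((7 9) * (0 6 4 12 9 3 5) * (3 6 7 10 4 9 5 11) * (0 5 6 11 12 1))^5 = (0 6)(1 12)(3 4)(7 9)(10 11) = [6, 12, 2, 4, 3, 5, 0, 9, 8, 7, 11, 10, 1]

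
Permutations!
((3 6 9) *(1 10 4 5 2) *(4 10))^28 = (10)(3 6 9) = [0, 1, 2, 6, 4, 5, 9, 7, 8, 3, 10]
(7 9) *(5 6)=(5 6)(7 9)=[0, 1, 2, 3, 4, 6, 5, 9, 8, 7]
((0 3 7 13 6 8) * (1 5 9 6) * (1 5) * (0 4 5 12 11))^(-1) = (0 11 12 13 7 3)(4 8 6 9 5) = [11, 1, 2, 0, 8, 4, 9, 3, 6, 5, 10, 12, 13, 7]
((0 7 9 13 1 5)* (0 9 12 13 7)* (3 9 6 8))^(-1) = (1 13 12 7 9 3 8 6 5) = [0, 13, 2, 8, 4, 1, 5, 9, 6, 3, 10, 11, 7, 12]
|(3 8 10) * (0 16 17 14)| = 12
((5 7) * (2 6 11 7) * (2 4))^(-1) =(2 4 5 7 11 6) =[0, 1, 4, 3, 5, 7, 2, 11, 8, 9, 10, 6]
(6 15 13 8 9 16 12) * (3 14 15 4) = (3 14 15 13 8 9 16 12 6 4) = [0, 1, 2, 14, 3, 5, 4, 7, 9, 16, 10, 11, 6, 8, 15, 13, 12]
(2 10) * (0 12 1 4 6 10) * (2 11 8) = (0 12 1 4 6 10 11 8 2) = [12, 4, 0, 3, 6, 5, 10, 7, 2, 9, 11, 8, 1]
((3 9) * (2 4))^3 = (2 4)(3 9) = [0, 1, 4, 9, 2, 5, 6, 7, 8, 3]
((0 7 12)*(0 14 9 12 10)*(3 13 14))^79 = (0 7 10)(3 12 9 14 13) = [7, 1, 2, 12, 4, 5, 6, 10, 8, 14, 0, 11, 9, 3, 13]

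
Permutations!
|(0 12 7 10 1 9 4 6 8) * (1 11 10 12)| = 6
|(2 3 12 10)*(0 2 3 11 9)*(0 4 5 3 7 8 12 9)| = 12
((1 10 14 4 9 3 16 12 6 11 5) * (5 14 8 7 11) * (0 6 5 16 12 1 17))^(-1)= [17, 16, 2, 9, 14, 12, 0, 8, 10, 4, 1, 7, 3, 13, 11, 15, 6, 5]= (0 17 5 12 3 9 4 14 11 7 8 10 1 16 6)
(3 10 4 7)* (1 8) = (1 8)(3 10 4 7) = [0, 8, 2, 10, 7, 5, 6, 3, 1, 9, 4]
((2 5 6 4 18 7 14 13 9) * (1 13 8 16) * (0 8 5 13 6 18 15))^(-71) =(0 15 4 6 1 16 8)(2 13 9)(5 18 7 14) =[15, 16, 13, 3, 6, 18, 1, 14, 0, 2, 10, 11, 12, 9, 5, 4, 8, 17, 7]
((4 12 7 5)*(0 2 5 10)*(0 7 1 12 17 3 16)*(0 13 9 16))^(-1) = (0 3 17 4 5 2)(1 12)(7 10)(9 13 16) = [3, 12, 0, 17, 5, 2, 6, 10, 8, 13, 7, 11, 1, 16, 14, 15, 9, 4]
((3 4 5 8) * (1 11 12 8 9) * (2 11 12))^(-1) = (1 9 5 4 3 8 12)(2 11) = [0, 9, 11, 8, 3, 4, 6, 7, 12, 5, 10, 2, 1]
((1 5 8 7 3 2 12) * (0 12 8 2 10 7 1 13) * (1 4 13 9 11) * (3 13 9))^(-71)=[12, 11, 5, 10, 8, 1, 6, 13, 2, 4, 7, 9, 3, 0]=(0 12 3 10 7 13)(1 11 9 4 8 2 5)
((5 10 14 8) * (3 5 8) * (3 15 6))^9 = (3 14)(5 15)(6 10) = [0, 1, 2, 14, 4, 15, 10, 7, 8, 9, 6, 11, 12, 13, 3, 5]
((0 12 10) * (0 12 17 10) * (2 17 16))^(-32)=(0 10 2)(12 17 16)=[10, 1, 0, 3, 4, 5, 6, 7, 8, 9, 2, 11, 17, 13, 14, 15, 12, 16]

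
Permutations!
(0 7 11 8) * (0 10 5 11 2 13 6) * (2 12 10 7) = (0 2 13 6)(5 11 8 7 12 10) = [2, 1, 13, 3, 4, 11, 0, 12, 7, 9, 5, 8, 10, 6]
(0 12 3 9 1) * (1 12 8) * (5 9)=(0 8 1)(3 5 9 12)=[8, 0, 2, 5, 4, 9, 6, 7, 1, 12, 10, 11, 3]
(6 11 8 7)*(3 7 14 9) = (3 7 6 11 8 14 9) = [0, 1, 2, 7, 4, 5, 11, 6, 14, 3, 10, 8, 12, 13, 9]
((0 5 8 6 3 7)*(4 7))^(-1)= (0 7 4 3 6 8 5)= [7, 1, 2, 6, 3, 0, 8, 4, 5]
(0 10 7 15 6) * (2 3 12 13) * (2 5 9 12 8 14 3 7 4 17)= (0 10 4 17 2 7 15 6)(3 8 14)(5 9 12 13)= [10, 1, 7, 8, 17, 9, 0, 15, 14, 12, 4, 11, 13, 5, 3, 6, 16, 2]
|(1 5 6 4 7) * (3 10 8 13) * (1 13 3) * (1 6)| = 12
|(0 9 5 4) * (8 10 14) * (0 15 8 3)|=9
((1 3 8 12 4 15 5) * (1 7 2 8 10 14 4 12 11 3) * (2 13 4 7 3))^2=(2 11 8)(3 14 13 15)(4 5 10 7)=[0, 1, 11, 14, 5, 10, 6, 4, 2, 9, 7, 8, 12, 15, 13, 3]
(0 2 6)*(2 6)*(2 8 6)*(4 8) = (0 2 4 8 6) = [2, 1, 4, 3, 8, 5, 0, 7, 6]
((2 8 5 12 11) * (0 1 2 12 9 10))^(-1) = (0 10 9 5 8 2 1)(11 12) = [10, 0, 1, 3, 4, 8, 6, 7, 2, 5, 9, 12, 11]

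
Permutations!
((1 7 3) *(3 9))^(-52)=[0, 1, 2, 3, 4, 5, 6, 7, 8, 9]=(9)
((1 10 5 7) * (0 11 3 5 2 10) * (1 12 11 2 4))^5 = [0, 1, 2, 3, 4, 5, 6, 7, 8, 9, 10, 11, 12] = (12)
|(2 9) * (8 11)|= 2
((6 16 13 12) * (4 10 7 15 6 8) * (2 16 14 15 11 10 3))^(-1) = (2 3 4 8 12 13 16)(6 15 14)(7 10 11) = [0, 1, 3, 4, 8, 5, 15, 10, 12, 9, 11, 7, 13, 16, 6, 14, 2]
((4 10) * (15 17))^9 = [0, 1, 2, 3, 10, 5, 6, 7, 8, 9, 4, 11, 12, 13, 14, 17, 16, 15] = (4 10)(15 17)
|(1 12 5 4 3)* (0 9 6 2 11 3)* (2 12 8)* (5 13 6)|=60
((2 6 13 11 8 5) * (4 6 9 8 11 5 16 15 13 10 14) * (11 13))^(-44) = [0, 1, 15, 3, 4, 16, 6, 7, 13, 11, 10, 9, 12, 8, 14, 2, 5] = (2 15)(5 16)(8 13)(9 11)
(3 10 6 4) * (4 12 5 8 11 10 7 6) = (3 7 6 12 5 8 11 10 4) = [0, 1, 2, 7, 3, 8, 12, 6, 11, 9, 4, 10, 5]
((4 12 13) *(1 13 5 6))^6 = (13) = [0, 1, 2, 3, 4, 5, 6, 7, 8, 9, 10, 11, 12, 13]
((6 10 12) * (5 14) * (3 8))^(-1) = (3 8)(5 14)(6 12 10) = [0, 1, 2, 8, 4, 14, 12, 7, 3, 9, 6, 11, 10, 13, 5]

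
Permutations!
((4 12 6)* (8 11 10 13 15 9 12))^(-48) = (4 9 10)(6 15 11)(8 12 13) = [0, 1, 2, 3, 9, 5, 15, 7, 12, 10, 4, 6, 13, 8, 14, 11]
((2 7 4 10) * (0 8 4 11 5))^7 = [5, 1, 10, 3, 8, 11, 6, 2, 0, 9, 4, 7] = (0 5 11 7 2 10 4 8)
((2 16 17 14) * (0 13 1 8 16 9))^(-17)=(0 13 1 8 16 17 14 2 9)=[13, 8, 9, 3, 4, 5, 6, 7, 16, 0, 10, 11, 12, 1, 2, 15, 17, 14]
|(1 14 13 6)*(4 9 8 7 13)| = |(1 14 4 9 8 7 13 6)| = 8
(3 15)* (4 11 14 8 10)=(3 15)(4 11 14 8 10)=[0, 1, 2, 15, 11, 5, 6, 7, 10, 9, 4, 14, 12, 13, 8, 3]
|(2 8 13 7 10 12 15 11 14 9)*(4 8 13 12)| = |(2 13 7 10 4 8 12 15 11 14 9)| = 11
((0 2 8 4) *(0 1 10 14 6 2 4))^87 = [8, 4, 6, 3, 0, 5, 14, 7, 2, 9, 1, 11, 12, 13, 10] = (0 8 2 6 14 10 1 4)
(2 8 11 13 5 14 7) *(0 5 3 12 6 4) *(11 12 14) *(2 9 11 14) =(0 5 14 7 9 11 13 3 2 8 12 6 4) =[5, 1, 8, 2, 0, 14, 4, 9, 12, 11, 10, 13, 6, 3, 7]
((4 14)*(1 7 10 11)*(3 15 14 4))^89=(1 7 10 11)(3 14 15)=[0, 7, 2, 14, 4, 5, 6, 10, 8, 9, 11, 1, 12, 13, 15, 3]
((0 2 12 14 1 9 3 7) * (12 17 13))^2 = [17, 3, 13, 0, 4, 5, 6, 2, 8, 7, 10, 11, 1, 14, 9, 15, 16, 12] = (0 17 12 1 3)(2 13 14 9 7)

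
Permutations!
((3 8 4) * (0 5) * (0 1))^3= (8)= [0, 1, 2, 3, 4, 5, 6, 7, 8]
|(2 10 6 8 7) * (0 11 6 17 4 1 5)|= |(0 11 6 8 7 2 10 17 4 1 5)|= 11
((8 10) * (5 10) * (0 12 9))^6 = (12) = [0, 1, 2, 3, 4, 5, 6, 7, 8, 9, 10, 11, 12]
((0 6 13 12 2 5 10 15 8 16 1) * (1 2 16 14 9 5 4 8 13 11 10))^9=(0 4 10 9 12)(1 2 11 14 13)(5 16 6 8 15)=[4, 2, 11, 3, 10, 16, 8, 7, 15, 12, 9, 14, 0, 1, 13, 5, 6]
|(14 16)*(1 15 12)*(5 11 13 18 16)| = 6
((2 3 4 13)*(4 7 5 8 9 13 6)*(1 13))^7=(1 9 8 5 7 3 2 13)(4 6)=[0, 9, 13, 2, 6, 7, 4, 3, 5, 8, 10, 11, 12, 1]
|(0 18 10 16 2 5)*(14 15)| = |(0 18 10 16 2 5)(14 15)| = 6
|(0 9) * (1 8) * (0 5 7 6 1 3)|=8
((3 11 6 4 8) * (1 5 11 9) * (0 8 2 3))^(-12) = (1 4)(2 5)(3 11)(6 9) = [0, 4, 5, 11, 1, 2, 9, 7, 8, 6, 10, 3]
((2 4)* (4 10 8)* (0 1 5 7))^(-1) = (0 7 5 1)(2 4 8 10) = [7, 0, 4, 3, 8, 1, 6, 5, 10, 9, 2]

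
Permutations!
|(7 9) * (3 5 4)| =6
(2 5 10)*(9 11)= (2 5 10)(9 11)= [0, 1, 5, 3, 4, 10, 6, 7, 8, 11, 2, 9]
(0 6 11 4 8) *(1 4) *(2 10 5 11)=(0 6 2 10 5 11 1 4 8)=[6, 4, 10, 3, 8, 11, 2, 7, 0, 9, 5, 1]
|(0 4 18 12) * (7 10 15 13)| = 4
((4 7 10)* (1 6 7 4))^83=(1 10 7 6)=[0, 10, 2, 3, 4, 5, 1, 6, 8, 9, 7]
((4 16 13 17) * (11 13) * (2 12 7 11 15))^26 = [0, 1, 15, 3, 17, 5, 6, 12, 8, 9, 10, 7, 2, 11, 14, 16, 4, 13] = (2 15 16 4 17 13 11 7 12)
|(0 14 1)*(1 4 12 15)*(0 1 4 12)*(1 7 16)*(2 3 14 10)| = 24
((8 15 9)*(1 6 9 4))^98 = (1 9 15)(4 6 8) = [0, 9, 2, 3, 6, 5, 8, 7, 4, 15, 10, 11, 12, 13, 14, 1]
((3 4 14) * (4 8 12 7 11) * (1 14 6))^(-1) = (1 6 4 11 7 12 8 3 14) = [0, 6, 2, 14, 11, 5, 4, 12, 3, 9, 10, 7, 8, 13, 1]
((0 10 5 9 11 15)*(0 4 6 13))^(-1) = (0 13 6 4 15 11 9 5 10) = [13, 1, 2, 3, 15, 10, 4, 7, 8, 5, 0, 9, 12, 6, 14, 11]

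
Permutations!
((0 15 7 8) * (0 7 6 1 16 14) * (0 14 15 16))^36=(0 16 15 6 1)=[16, 0, 2, 3, 4, 5, 1, 7, 8, 9, 10, 11, 12, 13, 14, 6, 15]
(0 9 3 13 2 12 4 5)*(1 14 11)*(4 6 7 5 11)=(0 9 3 13 2 12 6 7 5)(1 14 4 11)=[9, 14, 12, 13, 11, 0, 7, 5, 8, 3, 10, 1, 6, 2, 4]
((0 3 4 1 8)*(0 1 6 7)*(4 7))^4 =(8)(0 3 7) =[3, 1, 2, 7, 4, 5, 6, 0, 8]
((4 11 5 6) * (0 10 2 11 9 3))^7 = (0 9 6 11 10 3 4 5 2) = [9, 1, 0, 4, 5, 2, 11, 7, 8, 6, 3, 10]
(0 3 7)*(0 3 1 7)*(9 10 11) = (0 1 7 3)(9 10 11) = [1, 7, 2, 0, 4, 5, 6, 3, 8, 10, 11, 9]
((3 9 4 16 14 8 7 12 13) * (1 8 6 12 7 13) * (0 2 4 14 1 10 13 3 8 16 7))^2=(16)(0 4)(2 7)(3 14 12 13)(6 10 8 9)=[4, 1, 7, 14, 0, 5, 10, 2, 9, 6, 8, 11, 13, 3, 12, 15, 16]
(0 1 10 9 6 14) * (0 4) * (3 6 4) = [1, 10, 2, 6, 0, 5, 14, 7, 8, 4, 9, 11, 12, 13, 3] = (0 1 10 9 4)(3 6 14)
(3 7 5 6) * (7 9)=(3 9 7 5 6)=[0, 1, 2, 9, 4, 6, 3, 5, 8, 7]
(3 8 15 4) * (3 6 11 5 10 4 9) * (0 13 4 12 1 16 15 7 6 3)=(0 13 4 3 8 7 6 11 5 10 12 1 16 15 9)=[13, 16, 2, 8, 3, 10, 11, 6, 7, 0, 12, 5, 1, 4, 14, 9, 15]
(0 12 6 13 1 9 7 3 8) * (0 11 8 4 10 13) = (0 12 6)(1 9 7 3 4 10 13)(8 11) = [12, 9, 2, 4, 10, 5, 0, 3, 11, 7, 13, 8, 6, 1]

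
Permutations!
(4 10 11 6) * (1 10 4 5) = [0, 10, 2, 3, 4, 1, 5, 7, 8, 9, 11, 6] = (1 10 11 6 5)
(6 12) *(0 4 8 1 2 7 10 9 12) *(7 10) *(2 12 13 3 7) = (0 4 8 1 12 6)(2 10 9 13 3 7) = [4, 12, 10, 7, 8, 5, 0, 2, 1, 13, 9, 11, 6, 3]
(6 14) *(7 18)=(6 14)(7 18)=[0, 1, 2, 3, 4, 5, 14, 18, 8, 9, 10, 11, 12, 13, 6, 15, 16, 17, 7]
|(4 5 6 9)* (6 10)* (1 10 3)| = 7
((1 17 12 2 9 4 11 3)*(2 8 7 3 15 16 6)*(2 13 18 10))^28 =[0, 7, 18, 8, 2, 5, 15, 12, 17, 10, 13, 9, 1, 16, 14, 4, 11, 3, 6] =(1 7 12)(2 18 6 15 4)(3 8 17)(9 10 13 16 11)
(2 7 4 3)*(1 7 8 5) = (1 7 4 3 2 8 5) = [0, 7, 8, 2, 3, 1, 6, 4, 5]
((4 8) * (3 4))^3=(8)=[0, 1, 2, 3, 4, 5, 6, 7, 8]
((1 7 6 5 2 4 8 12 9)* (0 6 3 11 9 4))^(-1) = (0 2 5 6)(1 9 11 3 7)(4 12 8) = [2, 9, 5, 7, 12, 6, 0, 1, 4, 11, 10, 3, 8]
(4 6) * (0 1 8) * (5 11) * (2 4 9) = (0 1 8)(2 4 6 9)(5 11) = [1, 8, 4, 3, 6, 11, 9, 7, 0, 2, 10, 5]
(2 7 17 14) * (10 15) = [0, 1, 7, 3, 4, 5, 6, 17, 8, 9, 15, 11, 12, 13, 2, 10, 16, 14] = (2 7 17 14)(10 15)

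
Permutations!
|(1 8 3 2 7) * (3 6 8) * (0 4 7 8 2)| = |(0 4 7 1 3)(2 8 6)| = 15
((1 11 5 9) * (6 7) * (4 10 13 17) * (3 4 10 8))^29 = (1 11 5 9)(3 8 4)(6 7)(10 17 13) = [0, 11, 2, 8, 3, 9, 7, 6, 4, 1, 17, 5, 12, 10, 14, 15, 16, 13]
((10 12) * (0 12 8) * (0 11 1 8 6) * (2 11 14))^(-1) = (0 6 10 12)(1 11 2 14 8) = [6, 11, 14, 3, 4, 5, 10, 7, 1, 9, 12, 2, 0, 13, 8]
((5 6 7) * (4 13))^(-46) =(13)(5 7 6) =[0, 1, 2, 3, 4, 7, 5, 6, 8, 9, 10, 11, 12, 13]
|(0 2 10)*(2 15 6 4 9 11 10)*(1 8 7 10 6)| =|(0 15 1 8 7 10)(4 9 11 6)| =12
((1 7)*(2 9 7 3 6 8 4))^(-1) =[0, 7, 4, 1, 8, 5, 3, 9, 6, 2] =(1 7 9 2 4 8 6 3)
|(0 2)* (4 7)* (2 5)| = 6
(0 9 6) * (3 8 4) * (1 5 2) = (0 9 6)(1 5 2)(3 8 4) = [9, 5, 1, 8, 3, 2, 0, 7, 4, 6]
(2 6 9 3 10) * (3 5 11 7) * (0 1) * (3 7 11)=(11)(0 1)(2 6 9 5 3 10)=[1, 0, 6, 10, 4, 3, 9, 7, 8, 5, 2, 11]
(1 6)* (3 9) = [0, 6, 2, 9, 4, 5, 1, 7, 8, 3] = (1 6)(3 9)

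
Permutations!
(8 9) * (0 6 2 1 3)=(0 6 2 1 3)(8 9)=[6, 3, 1, 0, 4, 5, 2, 7, 9, 8]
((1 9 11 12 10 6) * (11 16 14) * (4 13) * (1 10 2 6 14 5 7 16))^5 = (1 9)(2 12 11 14 10 6)(4 13)(5 16 7) = [0, 9, 12, 3, 13, 16, 2, 5, 8, 1, 6, 14, 11, 4, 10, 15, 7]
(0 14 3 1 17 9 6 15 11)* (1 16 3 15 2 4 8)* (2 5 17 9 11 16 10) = (0 14 15 16 3 10 2 4 8 1 9 6 5 17 11) = [14, 9, 4, 10, 8, 17, 5, 7, 1, 6, 2, 0, 12, 13, 15, 16, 3, 11]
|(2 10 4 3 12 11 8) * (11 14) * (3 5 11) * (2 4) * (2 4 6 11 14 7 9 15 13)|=33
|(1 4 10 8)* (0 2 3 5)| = |(0 2 3 5)(1 4 10 8)| = 4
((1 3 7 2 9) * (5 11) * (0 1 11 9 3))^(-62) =(2 3 7)(5 9 11) =[0, 1, 3, 7, 4, 9, 6, 2, 8, 11, 10, 5]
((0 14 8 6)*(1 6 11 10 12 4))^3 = [11, 14, 2, 3, 0, 5, 8, 7, 12, 9, 1, 4, 6, 13, 10] = (0 11 4)(1 14 10)(6 8 12)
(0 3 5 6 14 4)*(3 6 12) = [6, 1, 2, 5, 0, 12, 14, 7, 8, 9, 10, 11, 3, 13, 4] = (0 6 14 4)(3 5 12)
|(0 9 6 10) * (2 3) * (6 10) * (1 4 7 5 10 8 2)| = 10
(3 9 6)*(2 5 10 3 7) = (2 5 10 3 9 6 7) = [0, 1, 5, 9, 4, 10, 7, 2, 8, 6, 3]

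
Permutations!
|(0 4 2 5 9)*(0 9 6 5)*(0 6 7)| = 6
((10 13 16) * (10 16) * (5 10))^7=(16)(5 10 13)=[0, 1, 2, 3, 4, 10, 6, 7, 8, 9, 13, 11, 12, 5, 14, 15, 16]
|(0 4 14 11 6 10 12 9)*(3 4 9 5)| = 8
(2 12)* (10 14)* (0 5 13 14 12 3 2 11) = (0 5 13 14 10 12 11)(2 3) = [5, 1, 3, 2, 4, 13, 6, 7, 8, 9, 12, 0, 11, 14, 10]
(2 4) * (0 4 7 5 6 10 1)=(0 4 2 7 5 6 10 1)=[4, 0, 7, 3, 2, 6, 10, 5, 8, 9, 1]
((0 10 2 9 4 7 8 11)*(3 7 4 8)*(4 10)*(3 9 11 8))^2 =(0 10 11 4 2)(3 9 7) =[10, 1, 0, 9, 2, 5, 6, 3, 8, 7, 11, 4]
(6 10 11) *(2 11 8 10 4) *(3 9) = (2 11 6 4)(3 9)(8 10) = [0, 1, 11, 9, 2, 5, 4, 7, 10, 3, 8, 6]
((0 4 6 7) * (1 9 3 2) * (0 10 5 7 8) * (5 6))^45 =(0 7 8 5 6 4 10)(1 9 3 2) =[7, 9, 1, 2, 10, 6, 4, 8, 5, 3, 0]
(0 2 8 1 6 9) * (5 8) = [2, 6, 5, 3, 4, 8, 9, 7, 1, 0] = (0 2 5 8 1 6 9)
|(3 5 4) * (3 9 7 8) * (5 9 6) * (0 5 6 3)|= |(0 5 4 3 9 7 8)|= 7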